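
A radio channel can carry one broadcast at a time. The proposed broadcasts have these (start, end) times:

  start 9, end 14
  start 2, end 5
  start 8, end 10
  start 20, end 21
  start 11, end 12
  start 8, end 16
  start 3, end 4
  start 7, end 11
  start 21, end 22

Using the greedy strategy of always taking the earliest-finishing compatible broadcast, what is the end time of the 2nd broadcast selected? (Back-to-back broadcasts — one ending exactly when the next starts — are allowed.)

Greedy by earliest finish: after sorting by end time, pick each interval compatible with the last pick.
Sorted by end: (3,4)  (2,5)  (8,10)  (7,11)  (11,12)  (9,14)  (8,16)  (20,21)  (21,22)
take (3,4); take (8,10); take (11,12); skip (9,14); take (20,21); take (21,22).
Selected: (3,4) (8,10) (11,12) (20,21) (21,22)

10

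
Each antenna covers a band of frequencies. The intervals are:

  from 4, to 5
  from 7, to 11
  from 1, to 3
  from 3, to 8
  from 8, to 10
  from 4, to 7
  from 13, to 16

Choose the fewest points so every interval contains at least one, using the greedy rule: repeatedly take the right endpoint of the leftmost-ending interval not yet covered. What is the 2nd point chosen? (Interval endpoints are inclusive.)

Sorted: [1,3] [4,5] [4,7] [3,8] [8,10] [7,11] [13,16]
{[1,3]} hit by 3; {[4,5],[4,7],[3,8]} hit by 5; {[8,10],[7,11]} hit by 10; {[13,16]} hit by 16.
Points: 3, 5, 10, 16 (4 total).

5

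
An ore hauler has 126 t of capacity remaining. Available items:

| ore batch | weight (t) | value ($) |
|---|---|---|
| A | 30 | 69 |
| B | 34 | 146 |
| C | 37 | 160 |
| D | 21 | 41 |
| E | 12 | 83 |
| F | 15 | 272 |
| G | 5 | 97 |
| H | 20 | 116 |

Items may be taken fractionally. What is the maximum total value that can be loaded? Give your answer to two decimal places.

880.90

Greedy by value/weight ratio, highest first.
Ratios (sorted): G 19.40, F 18.13, E 6.92, H 5.80, C 4.32, B 4.29, A 2.30, D 1.95
take G (5 @ 97); take F (15 @ 272); take E (12 @ 83); take H (20 @ 116); take C (37 @ 160); take B (34 @ 146); take 3/30 of A → 6.90. Capacity used 126/126.
Total value = 880.90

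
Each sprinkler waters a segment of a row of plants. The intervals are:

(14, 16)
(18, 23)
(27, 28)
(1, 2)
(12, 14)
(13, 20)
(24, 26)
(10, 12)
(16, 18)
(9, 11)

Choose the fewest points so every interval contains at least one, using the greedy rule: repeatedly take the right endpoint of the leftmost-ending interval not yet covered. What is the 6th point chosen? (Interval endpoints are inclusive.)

28

By right end: [1,2]  [9,11]  [10,12]  [12,14]  [14,16]  [16,18]  [13,20]  [18,23]  [24,26]  [27,28]
[1,2] uncovered → point at 2; [9,11] uncovered → point at 11; [12,14] uncovered → point at 14; [16,18] uncovered → point at 18; [24,26] uncovered → point at 26; [27,28] uncovered → point at 28.
Points: 2, 11, 14, 18, 26, 28 (6 total).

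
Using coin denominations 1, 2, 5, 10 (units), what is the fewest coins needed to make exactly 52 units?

Use the largest denomination that fits, subtract, and repeat.
52 − 5×10→2 − 1×2→0
Total coins = 5 + 1 = 6

6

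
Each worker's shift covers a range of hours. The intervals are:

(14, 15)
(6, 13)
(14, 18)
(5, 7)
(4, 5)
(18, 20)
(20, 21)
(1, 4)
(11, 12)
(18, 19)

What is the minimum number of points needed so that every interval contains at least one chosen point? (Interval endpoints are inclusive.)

6

Sort by right endpoint; whenever an interval is uncovered, place a point at its right end.
Sorted: [1,4] [4,5] [5,7] [11,12] [6,13] [14,15] [14,18] [18,19] [18,20] [20,21]
{[1,4],[4,5]} hit by 4; {[5,7]} hit by 7; {[11,12],[6,13]} hit by 12; {[14,15],[14,18]} hit by 15; {[18,19],[18,20]} hit by 19; {[20,21]} hit by 21.
Points: 4, 7, 12, 15, 19, 21 (6 total).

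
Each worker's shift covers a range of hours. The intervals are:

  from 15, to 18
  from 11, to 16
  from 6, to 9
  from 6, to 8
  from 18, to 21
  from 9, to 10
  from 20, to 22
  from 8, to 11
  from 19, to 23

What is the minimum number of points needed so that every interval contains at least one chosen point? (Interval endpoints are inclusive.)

Process intervals by earliest right end; each time one isn't hit yet, stab at its right endpoint.
By right end: [6,8]  [6,9]  [9,10]  [8,11]  [11,16]  [15,18]  [18,21]  [20,22]  [19,23]
[6,8] uncovered → point at 8; [9,10] uncovered → point at 10; [11,16] uncovered → point at 16; [18,21] uncovered → point at 21.
Points: 8, 10, 16, 21 (4 total).

4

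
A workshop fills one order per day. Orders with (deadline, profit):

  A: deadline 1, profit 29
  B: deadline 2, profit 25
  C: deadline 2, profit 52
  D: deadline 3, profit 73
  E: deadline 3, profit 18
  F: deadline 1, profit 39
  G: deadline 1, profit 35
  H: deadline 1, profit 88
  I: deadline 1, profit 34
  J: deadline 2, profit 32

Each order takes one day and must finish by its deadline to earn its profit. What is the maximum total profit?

Take jobs in profit order; each goes to the latest open slot no later than its deadline.
Profit order: H=88 D=73 C=52 F=39 G=35 I=34 J=32 A=29 B=25 E=18
Assign: H→slot 1, D→slot 3, C→slot 2, F skipped, G skipped, I skipped, J skipped, A skipped, B skipped, E skipped.
Slots: [1:H] [2:C] [3:D]
Profit = 88 + 52 + 73 = 213

213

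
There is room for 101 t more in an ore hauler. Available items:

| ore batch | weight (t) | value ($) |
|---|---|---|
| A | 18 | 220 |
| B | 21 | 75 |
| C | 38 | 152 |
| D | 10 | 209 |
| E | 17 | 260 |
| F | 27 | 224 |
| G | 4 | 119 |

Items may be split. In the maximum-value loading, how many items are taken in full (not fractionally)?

Greedy by value/weight ratio, highest first.
Order: G (119/4=29.75) > D (209/10=20.90) > E (260/17=15.29) > A (220/18=12.22) > F (224/27=8.30) > C (152/38=4.00) > B (75/21=3.57)
Fill: take G (4 @ 119) → take D (10 @ 209) → take E (17 @ 260) → take A (18 @ 220) → take F (27 @ 224) → take 25/38 of C → 100.00; 101/101 used.
5 item(s) taken whole; one partial (take 25/38 of C).

5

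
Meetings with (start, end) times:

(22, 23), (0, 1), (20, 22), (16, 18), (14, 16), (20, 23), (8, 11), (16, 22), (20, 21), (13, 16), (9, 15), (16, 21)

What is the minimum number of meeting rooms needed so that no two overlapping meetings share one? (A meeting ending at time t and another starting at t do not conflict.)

The answer is the maximum number of intervals overlapping at any instant.
starts: [0, 8, 9, 13, 14, 16, 16, 16, 20, 20, 20, 22]
ends:   [1, 11, 15, 16, 16, 18, 21, 21, 22, 22, 23, 23]
s0→1 e1→0 s8→1 s9→2 e11→1 s13→2 s14→3 e15→2 e16→1 e16→0 s16→1 s16→2 s16→3 e18→2 s20→3 s20→4 s20→5  — peak 5.

5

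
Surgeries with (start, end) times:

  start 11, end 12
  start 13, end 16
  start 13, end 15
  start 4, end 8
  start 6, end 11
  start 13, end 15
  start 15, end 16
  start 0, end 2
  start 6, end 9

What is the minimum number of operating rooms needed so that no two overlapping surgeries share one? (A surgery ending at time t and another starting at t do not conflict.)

Events (time:±→running): 0:+→1 2:-→0 4:+→1 6:+→2 6:+→3 … peak 3.

3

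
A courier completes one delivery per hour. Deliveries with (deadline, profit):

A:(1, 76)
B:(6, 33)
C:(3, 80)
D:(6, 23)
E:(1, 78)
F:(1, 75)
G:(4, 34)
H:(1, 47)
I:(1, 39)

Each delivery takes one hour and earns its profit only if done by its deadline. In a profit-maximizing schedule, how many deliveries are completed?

By profit: C(d3,80), E(d1,78), A(d1,76), F(d1,75), H(d1,47), I(d1,39), G(d4,34), B(d6,33), D(d6,23)
C→slot 3; E→slot 1; A skipped; F skipped; H skipped; I skipped; G→slot 4; B→slot 6; D→slot 5.
5 of 9 scheduled.

5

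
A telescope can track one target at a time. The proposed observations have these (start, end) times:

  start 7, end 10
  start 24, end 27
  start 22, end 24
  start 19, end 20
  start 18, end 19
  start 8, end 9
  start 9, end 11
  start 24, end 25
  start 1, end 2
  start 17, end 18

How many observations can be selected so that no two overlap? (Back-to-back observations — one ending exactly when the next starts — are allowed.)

8

Sort by end time and greedily take each interval whose start is ≥ the last chosen end.
By end time: (1,2), (8,9), (7,10), (9,11), (17,18), (18,19), (19,20), (22,24), (24,25), (24,27).
Pick (1,2); next start ≥ 2 → (8,9); next start ≥ 9 → (9,11); next start ≥ 11 → (17,18); next start ≥ 18 → (18,19); next start ≥ 19 → (19,20); next start ≥ 20 → (22,24); next start ≥ 24 → (24,25).
Selected 8 observations.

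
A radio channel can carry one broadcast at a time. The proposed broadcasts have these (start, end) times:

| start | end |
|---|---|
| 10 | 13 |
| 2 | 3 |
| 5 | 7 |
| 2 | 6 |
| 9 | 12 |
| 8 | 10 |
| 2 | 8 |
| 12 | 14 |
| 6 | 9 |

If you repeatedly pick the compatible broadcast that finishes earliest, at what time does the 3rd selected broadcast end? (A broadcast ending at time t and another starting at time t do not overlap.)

By end time: (2,3), (2,6), (5,7), (2,8), (6,9), (8,10), (9,12), (10,13), (12,14).
Pick (2,3); next start ≥ 3 → (5,7); next start ≥ 7 → (8,10); next start ≥ 10 → (10,13).
Selected: (2,3) (5,7) (8,10) (10,13)

10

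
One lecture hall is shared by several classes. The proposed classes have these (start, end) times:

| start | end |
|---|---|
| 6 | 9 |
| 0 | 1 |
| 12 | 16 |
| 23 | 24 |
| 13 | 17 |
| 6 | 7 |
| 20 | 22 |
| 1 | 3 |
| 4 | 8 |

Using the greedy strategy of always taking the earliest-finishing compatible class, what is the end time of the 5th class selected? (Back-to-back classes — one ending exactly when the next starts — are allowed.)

Sorted by end: (0,1)  (1,3)  (6,7)  (4,8)  (6,9)  (12,16)  (13,17)  (20,22)  (23,24)
take (0,1); take (1,3); take (6,7); skip (6,9); take (12,16); take (20,22); take (23,24).
Selected: (0,1) (1,3) (6,7) (12,16) (20,22) (23,24)

22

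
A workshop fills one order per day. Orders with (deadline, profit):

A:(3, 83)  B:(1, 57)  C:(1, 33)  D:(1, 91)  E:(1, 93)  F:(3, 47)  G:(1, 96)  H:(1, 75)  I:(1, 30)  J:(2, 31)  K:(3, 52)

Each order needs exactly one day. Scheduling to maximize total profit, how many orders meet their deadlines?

Sort by profit descending; place each in the latest free slot ≤ its deadline.
Profit order: G=96 E=93 D=91 A=83 H=75 B=57 K=52 F=47 C=33 J=31 I=30
Assign: G→slot 1, E skipped, D skipped, A→slot 3, H skipped, B skipped, K→slot 2, F skipped, C skipped, J skipped, I skipped.
Slots: [1:G] [2:K] [3:A]
3 of 11 scheduled.

3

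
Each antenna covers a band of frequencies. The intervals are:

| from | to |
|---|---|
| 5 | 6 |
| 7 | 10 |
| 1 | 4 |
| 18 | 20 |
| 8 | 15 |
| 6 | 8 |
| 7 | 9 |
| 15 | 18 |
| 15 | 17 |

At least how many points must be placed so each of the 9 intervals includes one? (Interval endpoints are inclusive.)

5

Process intervals by earliest right end; each time one isn't hit yet, stab at its right endpoint.
Sorted: [1,4] [5,6] [6,8] [7,9] [7,10] [8,15] [15,17] [15,18] [18,20]
{[1,4]} hit by 4; {[5,6],[6,8]} hit by 6; {[7,9],[7,10],[8,15]} hit by 9; {[15,17],[15,18]} hit by 17; {[18,20]} hit by 20.
Points: 4, 6, 9, 17, 20 (5 total).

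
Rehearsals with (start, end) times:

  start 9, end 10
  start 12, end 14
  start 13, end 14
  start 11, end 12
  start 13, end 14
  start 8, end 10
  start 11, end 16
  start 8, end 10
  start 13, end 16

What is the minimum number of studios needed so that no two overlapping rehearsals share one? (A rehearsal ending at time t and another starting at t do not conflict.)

The answer is the maximum number of intervals overlapping at any instant.
starts: [8, 8, 9, 11, 11, 12, 13, 13, 13]
ends:   [10, 10, 10, 12, 14, 14, 14, 16, 16]
s8→1 s8→2 s9→3 e10→2 e10→1 e10→0 s11→1 s11→2 e12→1 s12→2 s13→3 s13→4 s13→5  — peak 5.

5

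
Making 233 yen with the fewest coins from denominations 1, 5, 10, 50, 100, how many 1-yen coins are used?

233 − 2×100→33 − 3×10→3 − 3×1→0
Count of 1: 3

3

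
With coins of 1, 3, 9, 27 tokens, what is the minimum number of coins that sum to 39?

3

39 − 1×27→12 − 1×9→3 − 1×3→0
Total coins = 1 + 1 + 1 = 3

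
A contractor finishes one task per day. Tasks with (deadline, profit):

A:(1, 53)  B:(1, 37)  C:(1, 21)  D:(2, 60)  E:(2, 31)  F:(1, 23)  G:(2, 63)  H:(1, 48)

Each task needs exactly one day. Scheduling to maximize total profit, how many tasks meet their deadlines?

Profit order: G=63 D=60 A=53 H=48 B=37 E=31 F=23 C=21
Assign: G→slot 2, D→slot 1, A skipped, H skipped, B skipped, E skipped, F skipped, C skipped.
Slots: [1:D] [2:G]
2 of 8 scheduled.

2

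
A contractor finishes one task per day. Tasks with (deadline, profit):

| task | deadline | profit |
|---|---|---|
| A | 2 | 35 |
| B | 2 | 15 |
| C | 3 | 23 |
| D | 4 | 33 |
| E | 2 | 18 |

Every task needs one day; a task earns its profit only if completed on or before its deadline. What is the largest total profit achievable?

109

By profit: A(d2,35), D(d4,33), C(d3,23), E(d2,18), B(d2,15)
A→slot 2; D→slot 4; C→slot 3; E→slot 1; B skipped.
Profit = 18 + 35 + 23 + 33 = 109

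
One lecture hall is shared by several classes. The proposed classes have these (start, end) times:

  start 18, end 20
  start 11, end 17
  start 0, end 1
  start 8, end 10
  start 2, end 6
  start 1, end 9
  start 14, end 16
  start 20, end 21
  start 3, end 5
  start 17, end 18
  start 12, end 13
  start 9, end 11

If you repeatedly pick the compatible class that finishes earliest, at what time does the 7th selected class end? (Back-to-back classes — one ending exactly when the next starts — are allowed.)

Order by finish time; keep every interval that doesn't clash with the previous kept one.
By end time: (0,1), (3,5), (2,6), (1,9), (8,10), (9,11), (12,13), (14,16), (11,17), (17,18), (18,20), (20,21).
Pick (0,1); next start ≥ 1 → (3,5); next start ≥ 5 → (8,10); next start ≥ 10 → (12,13); next start ≥ 13 → (14,16); next start ≥ 16 → (17,18); next start ≥ 18 → (18,20); next start ≥ 20 → (20,21).
Selected: (0,1) (3,5) (8,10) (12,13) (14,16) (17,18) (18,20) (20,21)

20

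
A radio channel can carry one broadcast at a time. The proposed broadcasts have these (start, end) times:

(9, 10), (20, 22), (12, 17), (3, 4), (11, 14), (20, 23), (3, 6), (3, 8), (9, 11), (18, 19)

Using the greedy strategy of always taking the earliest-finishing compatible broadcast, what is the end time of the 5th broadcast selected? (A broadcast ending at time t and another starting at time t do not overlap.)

22

Order by finish time; keep every interval that doesn't clash with the previous kept one.
Sorted by end: (3,4)  (3,6)  (3,8)  (9,10)  (9,11)  (11,14)  (12,17)  (18,19)  (20,22)  (20,23)
take (3,4); take (9,10); take (11,14); take (18,19); take (20,22).
Selected: (3,4) (9,10) (11,14) (18,19) (20,22)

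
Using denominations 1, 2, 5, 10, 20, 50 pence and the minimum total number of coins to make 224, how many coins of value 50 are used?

4

224 = 4×50 + 1×20 + 2×2
Count of 50: 4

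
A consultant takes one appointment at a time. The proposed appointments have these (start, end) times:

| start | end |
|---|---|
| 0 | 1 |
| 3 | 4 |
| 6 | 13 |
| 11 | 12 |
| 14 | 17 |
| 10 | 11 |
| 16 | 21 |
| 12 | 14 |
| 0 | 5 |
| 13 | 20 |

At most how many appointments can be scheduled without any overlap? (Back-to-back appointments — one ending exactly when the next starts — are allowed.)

Order by finish time; keep every interval that doesn't clash with the previous kept one.
Sorted by end: (0,1)  (3,4)  (0,5)  (10,11)  (11,12)  (6,13)  (12,14)  (14,17)  (13,20)  (16,21)
take (0,1); take (3,4); take (10,11); take (11,12); skip (6,13); take (12,14); take (14,17).
Selected 6 appointments.

6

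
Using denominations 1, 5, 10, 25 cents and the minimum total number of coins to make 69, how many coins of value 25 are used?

Greedy: take as many of the largest coin as possible, then repeat with the remainder.
69 − 2×25→19 − 1×10→9 − 1×5→4 − 4×1→0
Count of 25: 2

2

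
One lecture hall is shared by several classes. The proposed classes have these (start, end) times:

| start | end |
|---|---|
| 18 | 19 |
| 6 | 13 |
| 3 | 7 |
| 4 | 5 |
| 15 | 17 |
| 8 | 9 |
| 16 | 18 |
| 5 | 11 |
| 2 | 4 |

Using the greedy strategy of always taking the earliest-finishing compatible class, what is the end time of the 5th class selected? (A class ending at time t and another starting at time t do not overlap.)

Order by finish time; keep every interval that doesn't clash with the previous kept one.
By end time: (2,4), (4,5), (3,7), (8,9), (5,11), (6,13), (15,17), (16,18), (18,19).
Pick (2,4); next start ≥ 4 → (4,5); next start ≥ 5 → (8,9); next start ≥ 9 → (15,17); next start ≥ 17 → (18,19).
Selected: (2,4) (4,5) (8,9) (15,17) (18,19)

19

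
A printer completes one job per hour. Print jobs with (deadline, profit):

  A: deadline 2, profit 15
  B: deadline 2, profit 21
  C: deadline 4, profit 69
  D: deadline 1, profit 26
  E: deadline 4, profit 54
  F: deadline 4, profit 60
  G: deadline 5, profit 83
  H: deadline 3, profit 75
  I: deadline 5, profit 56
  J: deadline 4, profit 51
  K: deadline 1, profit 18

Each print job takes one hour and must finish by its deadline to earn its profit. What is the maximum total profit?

343

Take jobs in profit order; each goes to the latest open slot no later than its deadline.
By profit: G(d5,83), H(d3,75), C(d4,69), F(d4,60), I(d5,56), E(d4,54), J(d4,51), D(d1,26), B(d2,21), K(d1,18), A(d2,15)
G→slot 5; H→slot 3; C→slot 4; F→slot 2; I→slot 1; E skipped; J skipped; D skipped; B skipped; K skipped; A skipped.
Profit = 56 + 60 + 75 + 69 + 83 = 343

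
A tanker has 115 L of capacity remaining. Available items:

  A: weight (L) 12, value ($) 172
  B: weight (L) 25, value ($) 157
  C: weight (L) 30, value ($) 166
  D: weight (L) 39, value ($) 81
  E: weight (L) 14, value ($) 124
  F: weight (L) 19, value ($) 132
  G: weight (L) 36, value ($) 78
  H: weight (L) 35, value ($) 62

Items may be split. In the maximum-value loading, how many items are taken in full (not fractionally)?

Greedy by value/weight ratio, highest first.
Ratios (sorted): A 14.33, E 8.86, F 6.95, B 6.28, C 5.53, G 2.17, D 2.08, H 1.77
take A (12 @ 172); take E (14 @ 124); take F (19 @ 132); take B (25 @ 157); take C (30 @ 166); take 15/36 of G → 32.50. Capacity used 115/115.
5 item(s) taken whole; one partial (take 15/36 of G).

5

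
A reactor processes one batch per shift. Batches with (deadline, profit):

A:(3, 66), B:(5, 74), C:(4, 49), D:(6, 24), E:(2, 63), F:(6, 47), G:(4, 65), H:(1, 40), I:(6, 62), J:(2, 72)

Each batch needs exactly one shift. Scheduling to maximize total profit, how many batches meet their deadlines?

6

Take jobs in profit order; each goes to the latest open slot no later than its deadline.
Profit order: B=74 J=72 A=66 G=65 E=63 I=62 C=49 F=47 H=40 D=24
Assign: B→slot 5, J→slot 2, A→slot 3, G→slot 4, E→slot 1, I→slot 6, C skipped, F skipped, H skipped, D skipped.
Slots: [1:E] [2:J] [3:A] [4:G] [5:B] [6:I]
6 of 10 scheduled.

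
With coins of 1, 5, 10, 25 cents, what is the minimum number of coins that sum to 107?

Greedy: take as many of the largest coin as possible, then repeat with the remainder.
107 − 4×25→7 − 1×5→2 − 2×1→0
Total coins = 4 + 1 + 2 = 7

7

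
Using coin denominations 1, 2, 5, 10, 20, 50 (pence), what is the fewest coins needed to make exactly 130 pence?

4

Use the largest denomination that fits, subtract, and repeat.
130 − 2×50→30 − 1×20→10 − 1×10→0
Total coins = 2 + 1 + 1 = 4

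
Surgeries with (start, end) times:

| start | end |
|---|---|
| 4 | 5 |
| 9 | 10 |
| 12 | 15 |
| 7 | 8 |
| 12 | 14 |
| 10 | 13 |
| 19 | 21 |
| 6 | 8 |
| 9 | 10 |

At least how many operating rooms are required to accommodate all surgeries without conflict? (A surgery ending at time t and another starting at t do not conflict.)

Count concurrent intervals with a sweep; the peak is the room count.
Events (time:±→running): 4:+→1 5:-→0 6:+→1 7:+→2 8:-→1 8:-→0 9:+→1 9:+→2 10:-→1 10:-→0 10:+→1 12:+→2 12:+→3 … peak 3.

3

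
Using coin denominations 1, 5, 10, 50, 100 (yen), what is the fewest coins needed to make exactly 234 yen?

9

234 = 2×100 + 3×10 + 4×1
Total coins = 2 + 3 + 4 = 9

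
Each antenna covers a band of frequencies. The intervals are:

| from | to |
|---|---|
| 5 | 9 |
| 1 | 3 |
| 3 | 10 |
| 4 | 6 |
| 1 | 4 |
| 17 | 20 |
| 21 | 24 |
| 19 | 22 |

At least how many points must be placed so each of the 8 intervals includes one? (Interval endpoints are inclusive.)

4

Sort by right endpoint; whenever an interval is uncovered, place a point at its right end.
By right end: [1,3]  [1,4]  [4,6]  [5,9]  [3,10]  [17,20]  [19,22]  [21,24]
[1,3] uncovered → point at 3; [4,6] uncovered → point at 6; [17,20] uncovered → point at 20; [21,24] uncovered → point at 24.
Points: 3, 6, 20, 24 (4 total).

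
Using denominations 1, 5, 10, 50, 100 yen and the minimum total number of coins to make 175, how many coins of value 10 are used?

175 − 1×100→75 − 1×50→25 − 2×10→5 − 1×5→0
Count of 10: 2

2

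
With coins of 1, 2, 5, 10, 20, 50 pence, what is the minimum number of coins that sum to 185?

6

185 − 3×50→35 − 1×20→15 − 1×10→5 − 1×5→0
Total coins = 3 + 1 + 1 + 1 = 6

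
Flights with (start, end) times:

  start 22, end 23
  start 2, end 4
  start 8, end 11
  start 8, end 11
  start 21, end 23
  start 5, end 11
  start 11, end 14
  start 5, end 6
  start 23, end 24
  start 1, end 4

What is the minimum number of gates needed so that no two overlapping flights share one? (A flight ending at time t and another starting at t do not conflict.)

The answer is the maximum number of intervals overlapping at any instant.
starts: [1, 2, 5, 5, 8, 8, 11, 21, 22, 23]
ends:   [4, 4, 6, 11, 11, 11, 14, 23, 23, 24]
s1→1 s2→2 e4→1 e4→0 s5→1 s5→2 e6→1 s8→2 s8→3  — peak 3.

3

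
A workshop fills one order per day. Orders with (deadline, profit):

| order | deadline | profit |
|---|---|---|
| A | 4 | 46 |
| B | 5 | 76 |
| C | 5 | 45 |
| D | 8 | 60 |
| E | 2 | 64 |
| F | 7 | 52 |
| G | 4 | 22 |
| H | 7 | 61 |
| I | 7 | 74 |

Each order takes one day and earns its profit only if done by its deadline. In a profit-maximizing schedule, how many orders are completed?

8

Sort by profit descending; place each in the latest free slot ≤ its deadline.
Profit order: B=76 I=74 E=64 H=61 D=60 F=52 A=46 C=45 G=22
Assign: B→slot 5, I→slot 7, E→slot 2, H→slot 6, D→slot 8, F→slot 4, A→slot 3, C→slot 1, G skipped.
Slots: [1:C] [2:E] [3:A] [4:F] [5:B] [6:H] [7:I] [8:D]
8 of 9 scheduled.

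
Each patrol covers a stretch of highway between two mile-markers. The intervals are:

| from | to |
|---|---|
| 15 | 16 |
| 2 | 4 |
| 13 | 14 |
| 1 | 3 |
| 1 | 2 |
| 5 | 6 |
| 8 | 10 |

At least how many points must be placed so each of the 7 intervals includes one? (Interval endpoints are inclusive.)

Process intervals by earliest right end; each time one isn't hit yet, stab at its right endpoint.
By right end: [1,2]  [1,3]  [2,4]  [5,6]  [8,10]  [13,14]  [15,16]
[1,2] uncovered → point at 2; [5,6] uncovered → point at 6; [8,10] uncovered → point at 10; [13,14] uncovered → point at 14; [15,16] uncovered → point at 16.
Points: 2, 6, 10, 14, 16 (5 total).

5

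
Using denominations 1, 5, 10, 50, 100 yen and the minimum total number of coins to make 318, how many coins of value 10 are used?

1

318 − 3×100→18 − 1×10→8 − 1×5→3 − 3×1→0
Count of 10: 1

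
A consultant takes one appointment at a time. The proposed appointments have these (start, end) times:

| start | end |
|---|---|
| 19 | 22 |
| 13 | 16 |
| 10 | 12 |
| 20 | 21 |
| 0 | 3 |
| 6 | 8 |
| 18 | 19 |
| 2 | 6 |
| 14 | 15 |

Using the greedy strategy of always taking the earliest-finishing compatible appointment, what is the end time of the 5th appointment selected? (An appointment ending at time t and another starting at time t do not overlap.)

19

Sorted by end: (0,3)  (2,6)  (6,8)  (10,12)  (14,15)  (13,16)  (18,19)  (20,21)  (19,22)
take (0,3); skip (2,6); take (6,8); take (10,12); take (14,15); take (18,19); take (20,21).
Selected: (0,3) (6,8) (10,12) (14,15) (18,19) (20,21)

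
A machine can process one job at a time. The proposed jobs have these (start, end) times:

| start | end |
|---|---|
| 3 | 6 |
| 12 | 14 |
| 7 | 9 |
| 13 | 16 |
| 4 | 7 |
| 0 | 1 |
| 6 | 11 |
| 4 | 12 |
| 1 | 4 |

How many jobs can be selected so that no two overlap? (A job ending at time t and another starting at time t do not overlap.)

5

Order by finish time; keep every interval that doesn't clash with the previous kept one.
Sorted by end: (0,1)  (1,4)  (3,6)  (4,7)  (7,9)  (6,11)  (4,12)  (12,14)  (13,16)
take (0,1); take (1,4); take (4,7); take (7,9); skip (4,12); take (12,14); skip (13,16).
Selected 5 jobs.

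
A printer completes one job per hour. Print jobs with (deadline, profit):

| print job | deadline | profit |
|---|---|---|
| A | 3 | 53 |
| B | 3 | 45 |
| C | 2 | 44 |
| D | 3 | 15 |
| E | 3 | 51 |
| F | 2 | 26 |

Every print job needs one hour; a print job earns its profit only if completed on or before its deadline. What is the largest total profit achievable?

149

By profit: A(d3,53), E(d3,51), B(d3,45), C(d2,44), F(d2,26), D(d3,15)
A→slot 3; E→slot 2; B→slot 1; C skipped; F skipped; D skipped.
Profit = 45 + 51 + 53 = 149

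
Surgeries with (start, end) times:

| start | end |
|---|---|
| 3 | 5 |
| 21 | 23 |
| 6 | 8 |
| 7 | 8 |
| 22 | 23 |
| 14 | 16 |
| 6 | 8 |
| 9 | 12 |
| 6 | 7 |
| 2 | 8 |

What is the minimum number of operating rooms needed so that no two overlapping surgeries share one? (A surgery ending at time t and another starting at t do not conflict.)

The answer is the maximum number of intervals overlapping at any instant.
starts: [2, 3, 6, 6, 6, 7, 9, 14, 21, 22]
ends:   [5, 7, 8, 8, 8, 8, 12, 16, 23, 23]
s2→1 s3→2 e5→1 s6→2 s6→3 s6→4  — peak 4.

4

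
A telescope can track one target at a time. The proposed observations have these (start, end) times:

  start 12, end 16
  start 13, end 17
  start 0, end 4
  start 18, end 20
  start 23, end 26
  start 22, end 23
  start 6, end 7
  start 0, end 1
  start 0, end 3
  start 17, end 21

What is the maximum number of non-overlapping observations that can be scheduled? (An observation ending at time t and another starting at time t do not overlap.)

6

Order by finish time; keep every interval that doesn't clash with the previous kept one.
Sorted by end: (0,1)  (0,3)  (0,4)  (6,7)  (12,16)  (13,17)  (18,20)  (17,21)  (22,23)  (23,26)
take (0,1); take (6,7); take (12,16); take (18,20); skip (17,21); take (22,23); take (23,26).
Selected 6 observations.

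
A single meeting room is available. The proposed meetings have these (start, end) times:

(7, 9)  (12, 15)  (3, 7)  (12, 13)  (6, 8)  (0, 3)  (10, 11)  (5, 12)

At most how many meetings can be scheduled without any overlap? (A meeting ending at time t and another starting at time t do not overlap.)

By end time: (0,3), (3,7), (6,8), (7,9), (10,11), (5,12), (12,13), (12,15).
Pick (0,3); next start ≥ 3 → (3,7); next start ≥ 7 → (7,9); next start ≥ 9 → (10,11); next start ≥ 11 → (12,13).
Selected 5 meetings.

5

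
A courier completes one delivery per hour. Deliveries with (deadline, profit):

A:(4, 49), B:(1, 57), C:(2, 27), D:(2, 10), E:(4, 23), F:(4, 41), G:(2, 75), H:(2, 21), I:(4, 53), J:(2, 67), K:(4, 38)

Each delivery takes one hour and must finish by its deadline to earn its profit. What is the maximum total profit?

244

Profit order: G=75 J=67 B=57 I=53 A=49 F=41 K=38 C=27 E=23 H=21 D=10
Assign: G→slot 2, J→slot 1, B skipped, I→slot 4, A→slot 3, F skipped, K skipped, C skipped, E skipped, H skipped, D skipped.
Slots: [1:J] [2:G] [3:A] [4:I]
Profit = 67 + 75 + 49 + 53 = 244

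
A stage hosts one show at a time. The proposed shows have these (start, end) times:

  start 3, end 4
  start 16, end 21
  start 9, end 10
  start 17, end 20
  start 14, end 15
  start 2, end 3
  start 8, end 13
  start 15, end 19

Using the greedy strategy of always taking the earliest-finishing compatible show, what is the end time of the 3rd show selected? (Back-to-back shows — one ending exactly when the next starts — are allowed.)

10

Greedy by earliest finish: after sorting by end time, pick each interval compatible with the last pick.
Sorted by end: (2,3)  (3,4)  (9,10)  (8,13)  (14,15)  (15,19)  (17,20)  (16,21)
take (2,3); take (3,4); take (9,10); skip (8,13); take (14,15); take (15,19); skip (16,21).
Selected: (2,3) (3,4) (9,10) (14,15) (15,19)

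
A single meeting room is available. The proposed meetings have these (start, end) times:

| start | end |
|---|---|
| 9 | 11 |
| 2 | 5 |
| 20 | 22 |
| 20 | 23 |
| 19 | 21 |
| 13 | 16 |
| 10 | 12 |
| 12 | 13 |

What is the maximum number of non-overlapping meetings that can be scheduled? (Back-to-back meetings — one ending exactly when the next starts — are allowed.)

5

Sort by end time and greedily take each interval whose start is ≥ the last chosen end.
By end time: (2,5), (9,11), (10,12), (12,13), (13,16), (19,21), (20,22), (20,23).
Pick (2,5); next start ≥ 5 → (9,11); next start ≥ 11 → (12,13); next start ≥ 13 → (13,16); next start ≥ 16 → (19,21).
Selected 5 meetings.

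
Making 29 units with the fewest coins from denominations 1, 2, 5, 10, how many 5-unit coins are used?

1

29 = 2×10 + 1×5 + 2×2
Count of 5: 1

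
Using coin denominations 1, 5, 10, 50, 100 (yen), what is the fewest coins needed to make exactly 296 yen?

Greedy: take as many of the largest coin as possible, then repeat with the remainder.
296 = 2×100 + 1×50 + 4×10 + 1×5 + 1×1
Total coins = 2 + 1 + 4 + 1 + 1 = 9

9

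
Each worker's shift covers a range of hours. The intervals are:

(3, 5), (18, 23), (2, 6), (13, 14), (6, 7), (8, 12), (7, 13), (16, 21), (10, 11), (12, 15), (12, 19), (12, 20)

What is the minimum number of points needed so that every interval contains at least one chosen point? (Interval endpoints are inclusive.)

Sort by right endpoint; whenever an interval is uncovered, place a point at its right end.
By right end: [3,5]  [2,6]  [6,7]  [10,11]  [8,12]  [7,13]  [13,14]  [12,15]  [12,19]  [12,20]  [16,21]  [18,23]
[3,5] uncovered → point at 5; [6,7] uncovered → point at 7; [10,11] uncovered → point at 11; [13,14] uncovered → point at 14; [16,21] uncovered → point at 21.
Points: 5, 7, 11, 14, 21 (5 total).

5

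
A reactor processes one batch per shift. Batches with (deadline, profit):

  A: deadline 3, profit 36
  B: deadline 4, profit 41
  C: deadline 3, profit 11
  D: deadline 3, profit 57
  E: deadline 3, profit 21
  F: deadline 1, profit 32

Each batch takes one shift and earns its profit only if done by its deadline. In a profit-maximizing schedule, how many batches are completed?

Sort by profit descending; place each in the latest free slot ≤ its deadline.
Profit order: D=57 B=41 A=36 F=32 E=21 C=11
Assign: D→slot 3, B→slot 4, A→slot 2, F→slot 1, E skipped, C skipped.
Slots: [1:F] [2:A] [3:D] [4:B]
4 of 6 scheduled.

4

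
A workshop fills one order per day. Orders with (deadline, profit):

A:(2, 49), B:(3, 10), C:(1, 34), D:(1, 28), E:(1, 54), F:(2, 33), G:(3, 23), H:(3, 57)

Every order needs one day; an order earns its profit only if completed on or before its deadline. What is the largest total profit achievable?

160

By profit: H(d3,57), E(d1,54), A(d2,49), C(d1,34), F(d2,33), D(d1,28), G(d3,23), B(d3,10)
H→slot 3; E→slot 1; A→slot 2; C skipped; F skipped; D skipped; G skipped; B skipped.
Profit = 54 + 49 + 57 = 160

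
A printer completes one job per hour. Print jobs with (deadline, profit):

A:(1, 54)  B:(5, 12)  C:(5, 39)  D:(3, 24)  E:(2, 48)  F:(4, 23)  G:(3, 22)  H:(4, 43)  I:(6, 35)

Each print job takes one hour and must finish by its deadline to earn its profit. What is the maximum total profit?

Sort by profit descending; place each in the latest free slot ≤ its deadline.
By profit: A(d1,54), E(d2,48), H(d4,43), C(d5,39), I(d6,35), D(d3,24), F(d4,23), G(d3,22), B(d5,12)
A→slot 1; E→slot 2; H→slot 4; C→slot 5; I→slot 6; D→slot 3; F skipped; G skipped; B skipped.
Profit = 54 + 48 + 24 + 43 + 39 + 35 = 243

243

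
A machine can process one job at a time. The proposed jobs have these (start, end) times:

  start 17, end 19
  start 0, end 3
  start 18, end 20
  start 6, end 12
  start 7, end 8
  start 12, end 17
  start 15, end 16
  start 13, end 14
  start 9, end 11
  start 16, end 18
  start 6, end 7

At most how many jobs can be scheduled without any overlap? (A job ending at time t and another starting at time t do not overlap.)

Sort by end time and greedily take each interval whose start is ≥ the last chosen end.
Sorted by end: (0,3)  (6,7)  (7,8)  (9,11)  (6,12)  (13,14)  (15,16)  (12,17)  (16,18)  (17,19)  (18,20)
take (0,3); take (6,7); take (7,8); take (9,11); take (13,14); take (15,16); take (16,18); take (18,20).
Selected 8 jobs.

8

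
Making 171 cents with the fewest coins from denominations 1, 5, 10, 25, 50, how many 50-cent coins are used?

Use the largest denomination that fits, subtract, and repeat.
171 − 3×50→21 − 2×10→1 − 1×1→0
Count of 50: 3

3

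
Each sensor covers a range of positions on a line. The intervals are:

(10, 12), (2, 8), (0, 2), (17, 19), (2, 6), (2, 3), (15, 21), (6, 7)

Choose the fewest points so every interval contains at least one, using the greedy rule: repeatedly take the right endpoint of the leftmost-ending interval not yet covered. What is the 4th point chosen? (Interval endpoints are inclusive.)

19

By right end: [0,2]  [2,3]  [2,6]  [6,7]  [2,8]  [10,12]  [17,19]  [15,21]
[0,2] uncovered → point at 2; [6,7] uncovered → point at 7; [10,12] uncovered → point at 12; [17,19] uncovered → point at 19.
Points: 2, 7, 12, 19 (4 total).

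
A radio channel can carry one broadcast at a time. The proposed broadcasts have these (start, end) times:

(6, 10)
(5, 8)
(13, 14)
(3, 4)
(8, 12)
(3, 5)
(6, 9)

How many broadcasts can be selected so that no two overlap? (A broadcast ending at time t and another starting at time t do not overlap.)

4

Order by finish time; keep every interval that doesn't clash with the previous kept one.
By end time: (3,4), (3,5), (5,8), (6,9), (6,10), (8,12), (13,14).
Pick (3,4); next start ≥ 4 → (5,8); next start ≥ 8 → (8,12); next start ≥ 12 → (13,14).
Selected 4 broadcasts.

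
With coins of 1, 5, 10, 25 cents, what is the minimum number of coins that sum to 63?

6

Greedy: take as many of the largest coin as possible, then repeat with the remainder.
63 = 2×25 + 1×10 + 3×1
Total coins = 2 + 1 + 3 = 6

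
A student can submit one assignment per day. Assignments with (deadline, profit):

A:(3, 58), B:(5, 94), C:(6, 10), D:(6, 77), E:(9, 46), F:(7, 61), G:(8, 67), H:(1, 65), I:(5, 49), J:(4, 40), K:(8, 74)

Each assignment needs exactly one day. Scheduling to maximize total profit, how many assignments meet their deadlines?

Sort by profit descending; place each in the latest free slot ≤ its deadline.
Profit order: B=94 D=77 K=74 G=67 H=65 F=61 A=58 I=49 E=46 J=40 C=10
Assign: B→slot 5, D→slot 6, K→slot 8, G→slot 7, H→slot 1, F→slot 4, A→slot 3, I→slot 2, E→slot 9, J skipped, C skipped.
Slots: [1:H] [2:I] [3:A] [4:F] [5:B] [6:D] [7:G] [8:K] [9:E]
9 of 11 scheduled.

9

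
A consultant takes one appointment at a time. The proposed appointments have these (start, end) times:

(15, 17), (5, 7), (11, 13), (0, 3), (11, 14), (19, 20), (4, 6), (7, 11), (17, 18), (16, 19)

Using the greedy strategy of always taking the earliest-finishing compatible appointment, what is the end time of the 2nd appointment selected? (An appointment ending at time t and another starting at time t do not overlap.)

Sort by end time and greedily take each interval whose start is ≥ the last chosen end.
Sorted by end: (0,3)  (4,6)  (5,7)  (7,11)  (11,13)  (11,14)  (15,17)  (17,18)  (16,19)  (19,20)
take (0,3); take (4,6); take (7,11); take (11,13); take (15,17); take (17,18); skip (16,19); take (19,20).
Selected: (0,3) (4,6) (7,11) (11,13) (15,17) (17,18) (19,20)

6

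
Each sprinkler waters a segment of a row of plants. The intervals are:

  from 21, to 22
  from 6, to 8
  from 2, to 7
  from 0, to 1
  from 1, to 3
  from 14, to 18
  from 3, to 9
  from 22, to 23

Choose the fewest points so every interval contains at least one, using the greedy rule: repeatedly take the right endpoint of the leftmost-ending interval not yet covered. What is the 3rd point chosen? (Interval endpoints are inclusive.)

18

Process intervals by earliest right end; each time one isn't hit yet, stab at its right endpoint.
By right end: [0,1]  [1,3]  [2,7]  [6,8]  [3,9]  [14,18]  [21,22]  [22,23]
[0,1] uncovered → point at 1; [2,7] uncovered → point at 7; [14,18] uncovered → point at 18; [21,22] uncovered → point at 22.
Points: 1, 7, 18, 22 (4 total).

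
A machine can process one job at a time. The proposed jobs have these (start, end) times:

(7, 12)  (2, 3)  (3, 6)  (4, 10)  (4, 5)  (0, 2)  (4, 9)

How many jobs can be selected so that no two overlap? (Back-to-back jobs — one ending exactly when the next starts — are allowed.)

Sorted by end: (0,2)  (2,3)  (4,5)  (3,6)  (4,9)  (4,10)  (7,12)
take (0,2); take (2,3); take (4,5); skip (3,6); take (7,12).
Selected 4 jobs.

4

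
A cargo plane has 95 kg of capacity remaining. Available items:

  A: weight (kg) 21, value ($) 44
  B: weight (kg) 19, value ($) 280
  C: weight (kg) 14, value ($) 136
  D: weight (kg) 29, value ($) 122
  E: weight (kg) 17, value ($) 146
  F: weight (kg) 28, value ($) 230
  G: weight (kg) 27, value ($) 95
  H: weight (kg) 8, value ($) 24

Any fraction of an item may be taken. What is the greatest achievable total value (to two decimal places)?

Ratios (sorted): B 14.74, C 9.71, E 8.59, F 8.21, D 4.21, G 3.52, H 3.00, A 2.10
take B (19 @ 280); take C (14 @ 136); take E (17 @ 146); take F (28 @ 230); take 17/29 of D → 71.52. Capacity used 95/95.
Total value = 863.52

863.52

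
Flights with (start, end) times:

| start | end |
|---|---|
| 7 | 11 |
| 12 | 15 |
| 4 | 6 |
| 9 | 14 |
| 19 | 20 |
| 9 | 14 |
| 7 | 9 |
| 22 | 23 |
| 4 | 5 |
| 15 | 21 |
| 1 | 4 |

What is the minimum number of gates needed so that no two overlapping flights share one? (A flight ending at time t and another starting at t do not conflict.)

starts: [1, 4, 4, 7, 7, 9, 9, 12, 15, 19, 22]
ends:   [4, 5, 6, 9, 11, 14, 14, 15, 20, 21, 23]
s1→1 e4→0 s4→1 s4→2 e5→1 e6→0 s7→1 s7→2 e9→1 s9→2 s9→3  — peak 3.

3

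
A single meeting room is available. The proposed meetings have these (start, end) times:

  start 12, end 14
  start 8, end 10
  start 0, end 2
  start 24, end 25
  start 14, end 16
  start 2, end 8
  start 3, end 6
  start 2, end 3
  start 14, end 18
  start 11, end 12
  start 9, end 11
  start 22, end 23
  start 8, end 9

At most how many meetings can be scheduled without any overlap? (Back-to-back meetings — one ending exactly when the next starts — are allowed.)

Sort by end time and greedily take each interval whose start is ≥ the last chosen end.
By end time: (0,2), (2,3), (3,6), (2,8), (8,9), (8,10), (9,11), (11,12), (12,14), (14,16), (14,18), (22,23), (24,25).
Pick (0,2); next start ≥ 2 → (2,3); next start ≥ 3 → (3,6); next start ≥ 6 → (8,9); next start ≥ 9 → (9,11); next start ≥ 11 → (11,12); next start ≥ 12 → (12,14); next start ≥ 14 → (14,16); next start ≥ 16 → (22,23); next start ≥ 23 → (24,25).
Selected 10 meetings.

10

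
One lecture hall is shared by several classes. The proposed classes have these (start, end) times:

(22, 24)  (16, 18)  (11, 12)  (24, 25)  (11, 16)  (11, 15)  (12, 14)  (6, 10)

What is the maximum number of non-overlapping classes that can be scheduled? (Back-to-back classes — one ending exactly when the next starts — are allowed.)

6

Greedy by earliest finish: after sorting by end time, pick each interval compatible with the last pick.
Sorted by end: (6,10)  (11,12)  (12,14)  (11,15)  (11,16)  (16,18)  (22,24)  (24,25)
take (6,10); take (11,12); take (12,14); skip (11,15); skip (11,16); take (16,18); take (22,24); take (24,25).
Selected 6 classes.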